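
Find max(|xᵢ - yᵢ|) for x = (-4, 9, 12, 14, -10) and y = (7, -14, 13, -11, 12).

max(|x_i - y_i|) = max(|-4 - 7|, |9 - (-14)|, |12 - 13|, |14 - (-11)|, |-10 - 12|) = max(11, 23, 1, 25, 22) = 25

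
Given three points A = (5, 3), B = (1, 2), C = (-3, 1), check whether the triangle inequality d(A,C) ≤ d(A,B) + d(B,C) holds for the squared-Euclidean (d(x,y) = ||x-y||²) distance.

d(A,B) = 4² + 1² = 17, d(B,C) = 4² + 1² = 17, d(A,C) = 8² + 2² = 68.
d(A,C) = 68 > 17 + 17 = 34. Triangle inequality is VIOLATED. (Squared-Euclidean is not a metric — this is a counterexample.)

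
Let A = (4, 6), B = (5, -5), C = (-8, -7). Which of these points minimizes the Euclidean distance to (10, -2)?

Distances: d(A) = 10, d(B) ≈ 5.831, d(C) ≈ 18.6815. Nearest: B = (5, -5) with distance 5.831.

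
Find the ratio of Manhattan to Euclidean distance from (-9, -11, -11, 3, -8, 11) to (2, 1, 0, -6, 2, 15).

L1 = |-9 - 2| + |-11 - 1| + |-11 - 0| + |3 - (-6)| + |-8 - 2| + |11 - 15| = 11 + 12 + 11 + 9 + 10 + 4 = 57
L2 = √(11² + 12² + 11² + 9² + 10² + 4²) = √583 ≈ 24.1454
L1 ≥ L2 always (equality iff movement is along one axis); L1 > L2 here.
Ratio L1/L2 = 57/√583 ≈ 2.3607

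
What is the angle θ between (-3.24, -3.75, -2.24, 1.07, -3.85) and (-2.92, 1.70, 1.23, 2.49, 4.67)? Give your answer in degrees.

With u = (-3.24, -3.75, -2.24, 1.07, -3.85), v = (-2.92, 1.70, 1.23, 2.49, 4.67):
u·v = (-3.24)·(-2.92) + (-3.75)·1.7 + (-2.24)·1.23 + 1.07·2.49 + (-3.85)·4.67 = 9.4608 + (-6.375) + (-2.7552) + 2.6643 + (-17.9795) = -14.9846.
|u| = √((-3.24)² + (-3.75)² + (-2.24)² + 1.07² + (-3.85)²) = √(10.4976 + 14.0625 + 5.0176 + 1.1449 + 14.8225) = √45.5451, |v| = √((-2.92)² + 1.7² + 1.23² + 2.49² + 4.67²) = √(8.5264 + 2.89 + 1.5129 + 6.2001 + 21.8089) = √40.9383.
cos θ = (u·v)/(|u||v|) = -14.9846/(√45.5451·√40.9383) ≈ -0.347024
θ = arccos(-0.347024) ≈ 110.31°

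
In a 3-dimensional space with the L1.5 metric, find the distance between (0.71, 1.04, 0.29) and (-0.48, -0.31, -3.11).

(Σ|x_i - y_i|^1.5)^(1/1.5) = (|0.71 - (-0.48)|^1.5 + |1.04 - (-0.31)|^1.5 + |0.29 - (-3.11)|^1.5)^(1/1.5)
= (1.19^1.5 + 1.35^1.5 + 3.4^1.5)^(1/1.5) ≈ (1.2981 + 1.5686 + 6.2693)^(1/1.5) = (9.136)^(1/1.5) ≈ 4.3702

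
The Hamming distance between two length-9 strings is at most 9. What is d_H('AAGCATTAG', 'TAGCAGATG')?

Differing positions: 1, 6, 7, 8. Hamming distance = 4. The maximum possible Hamming distance for length-9 strings is 9, so d_H/9 = 4/9 ≈ 0.4444.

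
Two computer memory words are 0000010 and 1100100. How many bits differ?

Differing positions: 1, 2, 5, 6. Hamming distance = 4.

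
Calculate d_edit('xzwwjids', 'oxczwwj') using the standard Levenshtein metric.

Let D[i][j] be the edit distance between the first i characters of 'xzwwjids' and the first j characters of 'oxczwwj', with D[i][0] = i, D[0][j] = j, and D[i][j] = D[i-1][j-1] if the characters match, else 1 + min(D[i-1][j], D[i][j-1], D[i-1][j-1]). Filling the table (rows: prefixes of 'xzwwjids', columns: prefixes of 'oxczwwj'):
     ε  o  x  c  z  w  w  j
  ε  0  1  2  3  4  5  6  7
  x  1  1  1  2  3  4  5  6
  z  2  2  2  2  2  3  4  5
  w  3  3  3  3  3  2  3  4
  w  4  4  4  4  4  3  2  3
  j  5  5  5  5  5  4  3  2
  i  6  6  6  6  6  5  4  3
  d  7  7  7  7  7  6  5  4
  s  8  8  8  8  8  7  6  5
The bottom-right entry gives D[8][7] = 5, so no sequence of fewer than 5 edits works. Backtracking through the table gives one optimal edit sequence (5 edits):
  xzwwjids → oxzwwjids (ins o @1)
  oxzwwjids → oxczwwjids (ins c @3)
  oxczwwjids → oxczwwjds (del i @8)
  oxczwwjds → oxczwwjs (del d @8)
  oxczwwjs → oxczwwj (del s @8)
Edit distance = 5.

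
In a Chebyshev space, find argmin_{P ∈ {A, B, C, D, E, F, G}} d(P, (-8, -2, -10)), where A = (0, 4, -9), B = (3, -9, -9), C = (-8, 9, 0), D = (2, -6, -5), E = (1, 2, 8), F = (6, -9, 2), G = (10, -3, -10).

Distances: d(A) = 8, d(B) = 11, d(C) = 11, d(D) = 10, d(E) = 18, d(F) = 14, d(G) = 18. Nearest: A = (0, 4, -9) with distance 8.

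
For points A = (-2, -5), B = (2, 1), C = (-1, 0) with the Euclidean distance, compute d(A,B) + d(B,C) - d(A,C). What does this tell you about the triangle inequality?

d(A,B) = √(4² + 6²) = √52 ≈ 7.2111, d(B,C) = √(3² + 1²) = √10 ≈ 3.1623, d(A,C) = √(1² + 5²) = √26 ≈ 5.099.
d(A,B) + d(B,C) - d(A,C) = 7.2111 + 3.1623 - 5.099 = 10.3734 - 5.099 = 5.2744 (to 4 decimal places). This is ≥ 0, so the triangle inequality holds for these points.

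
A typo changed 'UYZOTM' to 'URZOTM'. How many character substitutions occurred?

Differing positions: 2. Hamming distance = 1.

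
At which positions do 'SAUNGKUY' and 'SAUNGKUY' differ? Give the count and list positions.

Differing positions: none. Hamming distance = 0.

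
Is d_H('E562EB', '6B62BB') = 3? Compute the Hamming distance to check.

Differing positions: 1, 2, 5. Hamming distance = 3, so the claim is true.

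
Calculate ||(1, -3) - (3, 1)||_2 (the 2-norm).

(Σ|x_i - y_i|^2)^(1/2) = (|1 - 3|^2 + |-3 - 1|^2)^(1/2)
= (2^2 + 4^2)^(1/2) = (4 + 16)^(1/2) = (20)^(1/2) ≈ 4.4721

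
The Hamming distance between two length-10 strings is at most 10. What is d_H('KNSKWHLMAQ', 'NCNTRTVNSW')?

Differing positions: 1, 2, 3, 4, 5, 6, 7, 8, 9, 10. Hamming distance = 10. The maximum possible Hamming distance for length-10 strings is 10, so d_H/10 = 10/10 = 1.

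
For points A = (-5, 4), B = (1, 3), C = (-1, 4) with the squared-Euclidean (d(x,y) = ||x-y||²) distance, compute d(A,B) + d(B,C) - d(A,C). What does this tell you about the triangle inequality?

d(A,B) = 6² + 1² = 37, d(B,C) = 2² + 1² = 5, d(A,C) = 4² + 0² = 16.
d(A,B) + d(B,C) - d(A,C) = 37 + 5 - 16 = 42 - 16 = 26. This is ≥ 0, so the triangle inequality holds for these points.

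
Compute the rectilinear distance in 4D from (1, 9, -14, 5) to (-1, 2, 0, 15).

Σ|x_i - y_i| = |1 - (-1)| + |9 - 2| + |-14 - 0| + |5 - 15| = 2 + 7 + 14 + 10 = 33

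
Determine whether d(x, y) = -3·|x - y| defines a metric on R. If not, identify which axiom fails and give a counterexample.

No. With c = -3 < 0, d fails non-negativity: d(6, 14) = -3·|6 - 14| = -3·8 = -24 < 0.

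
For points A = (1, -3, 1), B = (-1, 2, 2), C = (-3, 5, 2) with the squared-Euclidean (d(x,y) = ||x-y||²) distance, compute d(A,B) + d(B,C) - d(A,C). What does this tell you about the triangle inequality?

d(A,B) = 2² + 5² + 1² = 30, d(B,C) = 2² + 3² + 0² = 13, d(A,C) = 4² + 8² + 1² = 81.
d(A,B) + d(B,C) - d(A,C) = 30 + 13 - 81 = 43 - 81 = -38. This is < 0, so the triangle inequality FAILS for these points (squared-Euclidean is not a metric).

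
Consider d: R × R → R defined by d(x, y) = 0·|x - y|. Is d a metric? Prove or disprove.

No. With c = 0, d(x,y) = 0 for all x, y. This fails identity of indiscernibles: d(4, 8) = 0 but 4 ≠ 8.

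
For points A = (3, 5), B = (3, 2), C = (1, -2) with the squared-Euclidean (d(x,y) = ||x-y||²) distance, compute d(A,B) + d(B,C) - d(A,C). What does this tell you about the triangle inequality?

d(A,B) = 0² + 3² = 9, d(B,C) = 2² + 4² = 20, d(A,C) = 2² + 7² = 53.
d(A,B) + d(B,C) - d(A,C) = 9 + 20 - 53 = 29 - 53 = -24. This is < 0, so the triangle inequality FAILS for these points (squared-Euclidean is not a metric).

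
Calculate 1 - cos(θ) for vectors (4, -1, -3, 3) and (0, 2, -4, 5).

With u = (4, -1, -3, 3), v = (0, 2, -4, 5):
u·v = 4·0 + (-1)·2 + (-3)·(-4) + 3·5 = 0 + (-2) + 12 + 15 = 25.
|u| = √(4² + (-1)² + (-3)² + 3²) = √35, |v| = √(0² + 2² + (-4)² + 5²) = √45, so |u||v| = √(35·45) = √1575.
cos θ = (u·v)/(|u||v|) = 25/√1575 ≈ 0.6299
Cosine distance = 1 - cos θ ≈ 1 - 0.6299 = 0.3701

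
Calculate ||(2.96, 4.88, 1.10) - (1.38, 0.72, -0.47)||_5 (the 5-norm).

(Σ|x_i - y_i|^5)^(1/5) = (|2.96 - 1.38|^5 + |4.88 - 0.72|^5 + |1.1 - (-0.47)|^5)^(1/5)
= (1.58^5 + 4.16^5 + 1.57^5)^(1/5) ≈ (9.8466 + 1245.8526 + 9.5389)^(1/5) = (1265.2381)^(1/5) ≈ 4.1729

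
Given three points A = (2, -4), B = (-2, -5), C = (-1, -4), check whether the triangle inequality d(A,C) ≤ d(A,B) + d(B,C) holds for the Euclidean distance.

d(A,B) = √(4² + 1²) = √17 ≈ 4.1231, d(B,C) = √(1² + 1²) = √2 ≈ 1.4142, d(A,C) = √(3² + 0²) = √9 = 3.
d(A,C) = 3 ≤ 4.1231 + 1.4142 = 5.5373. Triangle inequality is satisfied.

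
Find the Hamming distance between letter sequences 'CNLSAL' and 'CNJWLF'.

Differing positions: 3, 4, 5, 6. Hamming distance = 4.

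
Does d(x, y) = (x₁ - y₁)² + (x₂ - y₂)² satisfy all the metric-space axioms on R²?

No. The squared Euclidean distance fails the triangle inequality. Counterexample: x = (0, 0), y = (5, 1), z = (10, 2). d(x,z) = 10² + 2² = 104, but d(x,y) + d(y,z) = (5² + 1²) + (5² + 1²) = 26 + 26 = 52. Since 104 > 52, the triangle inequality is violated. (Note: √d, the ordinary Euclidean distance, IS a metric.)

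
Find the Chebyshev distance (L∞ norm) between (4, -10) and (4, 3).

max(|x_i - y_i|) = max(|4 - 4|, |-10 - 3|) = max(0, 13) = 13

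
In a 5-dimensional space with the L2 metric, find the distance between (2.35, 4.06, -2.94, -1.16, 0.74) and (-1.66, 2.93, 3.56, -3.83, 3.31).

(Σ|x_i - y_i|^2)^(1/2) = (|2.35 - (-1.66)|^2 + |4.06 - 2.93|^2 + |-2.94 - 3.56|^2 + |-1.16 - (-3.83)|^2 + |0.74 - 3.31|^2)^(1/2)
= (4.01^2 + 1.13^2 + 6.5^2 + 2.67^2 + 2.57^2)^(1/2) = (16.0801 + 1.2769 + 42.25 + 7.1289 + 6.6049)^(1/2) = (73.3408)^(1/2) ≈ 8.5639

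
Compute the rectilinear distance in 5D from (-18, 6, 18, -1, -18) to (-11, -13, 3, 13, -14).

Σ|x_i - y_i| = |-18 - (-11)| + |6 - (-13)| + |18 - 3| + |-1 - 13| + |-18 - (-14)| = 7 + 19 + 15 + 14 + 4 = 59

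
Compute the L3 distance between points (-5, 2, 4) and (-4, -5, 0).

(Σ|x_i - y_i|^3)^(1/3) = (|-5 - (-4)|^3 + |2 - (-5)|^3 + |4 - 0|^3)^(1/3)
= (1^3 + 7^3 + 4^3)^(1/3) = (1 + 343 + 64)^(1/3) = (408)^(1/3) ≈ 7.4169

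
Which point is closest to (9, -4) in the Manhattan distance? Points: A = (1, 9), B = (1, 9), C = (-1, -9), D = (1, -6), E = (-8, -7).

Distances: d(A) = 21, d(B) = 21, d(C) = 15, d(D) = 10, d(E) = 20. Nearest: D = (1, -6) with distance 10.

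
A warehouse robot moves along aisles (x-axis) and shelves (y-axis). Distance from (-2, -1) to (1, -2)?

Σ|x_i - y_i| = |-2 - 1| + |-1 - (-2)| = 3 + 1 = 4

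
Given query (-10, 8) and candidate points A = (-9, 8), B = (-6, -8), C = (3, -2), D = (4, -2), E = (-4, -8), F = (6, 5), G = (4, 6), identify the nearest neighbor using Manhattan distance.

Distances: d(A) = 1, d(B) = 20, d(C) = 23, d(D) = 24, d(E) = 22, d(F) = 19, d(G) = 16. Nearest: A = (-9, 8) with distance 1.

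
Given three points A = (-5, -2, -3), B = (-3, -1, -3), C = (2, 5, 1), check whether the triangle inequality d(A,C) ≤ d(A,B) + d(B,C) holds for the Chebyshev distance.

d(A,B) = max(2, 1, 0) = 2, d(B,C) = max(5, 6, 4) = 6, d(A,C) = max(7, 7, 4) = 7.
d(A,C) = 7 ≤ 2 + 6 = 8. Triangle inequality is satisfied.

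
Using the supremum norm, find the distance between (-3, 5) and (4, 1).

max(|x_i - y_i|) = max(|-3 - 4|, |5 - 1|) = max(7, 4) = 7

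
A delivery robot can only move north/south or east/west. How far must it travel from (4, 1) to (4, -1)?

Σ|x_i - y_i| = |4 - 4| + |1 - (-1)| = 0 + 2 = 2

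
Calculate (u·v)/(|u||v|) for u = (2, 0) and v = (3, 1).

With u = (2, 0), v = (3, 1):
u·v = 2·3 + 0·1 = 6 + 0 = 6.
|u| = √(2² + 0²) = √4, |v| = √(3² + 1²) = √10, so |u||v| = √(4·10) = √40.
cos θ = (u·v)/(|u||v|) = 6/√40 ≈ 0.9487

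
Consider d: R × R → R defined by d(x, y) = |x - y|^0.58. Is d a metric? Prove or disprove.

Yes. With 0 < p = 0.58 ≤ 1, d(x,y) = |x-y|^0.58 is a metric on R. Non-negativity and symmetry are immediate; |x-y|^0.58 = 0 ⟺ |x-y| = 0 ⟺ x = y. For the triangle inequality, the function t ↦ t^0.58 is subadditive on [0,∞) when p ≤ 1, so |x-z|^0.58 ≤ (|x-y| + |y-z|)^0.58 ≤ |x-y|^0.58 + |y-z|^0.58.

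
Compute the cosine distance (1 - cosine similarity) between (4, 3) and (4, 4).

With u = (4, 3), v = (4, 4):
u·v = 4·4 + 3·4 = 16 + 12 = 28.
|u| = √(4² + 3²) = √25, |v| = √(4² + 4²) = √32, so |u||v| = √(25·32) = √800.
cos θ = (u·v)/(|u||v|) = 28/√800 ≈ 0.9899
Cosine distance = 1 - cos θ ≈ 1 - 0.9899 = 0.0101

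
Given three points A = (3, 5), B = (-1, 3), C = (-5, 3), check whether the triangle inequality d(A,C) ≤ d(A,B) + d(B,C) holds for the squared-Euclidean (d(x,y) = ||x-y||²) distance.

d(A,B) = 4² + 2² = 20, d(B,C) = 4² + 0² = 16, d(A,C) = 8² + 2² = 68.
d(A,C) = 68 > 20 + 16 = 36. Triangle inequality is VIOLATED. (Squared-Euclidean is not a metric — this is a counterexample.)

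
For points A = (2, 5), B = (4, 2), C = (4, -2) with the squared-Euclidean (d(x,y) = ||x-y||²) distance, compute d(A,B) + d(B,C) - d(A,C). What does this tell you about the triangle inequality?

d(A,B) = 2² + 3² = 13, d(B,C) = 0² + 4² = 16, d(A,C) = 2² + 7² = 53.
d(A,B) + d(B,C) - d(A,C) = 13 + 16 - 53 = 29 - 53 = -24. This is < 0, so the triangle inequality FAILS for these points (squared-Euclidean is not a metric).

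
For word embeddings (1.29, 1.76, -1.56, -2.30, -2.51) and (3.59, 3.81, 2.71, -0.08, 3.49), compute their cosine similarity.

With u = (1.29, 1.76, -1.56, -2.30, -2.51), v = (3.59, 3.81, 2.71, -0.08, 3.49):
u·v = 1.29·3.59 + 1.76·3.81 + (-1.56)·2.71 + (-2.3)·(-0.08) + (-2.51)·3.49 = 4.6311 + 6.7056 + (-4.2276) + 0.184 + (-8.7599) = -1.4668.
|u| = √(1.29² + 1.76² + (-1.56)² + (-2.3)² + (-2.51)²) = √(1.6641 + 3.0976 + 2.4336 + 5.29 + 6.3001) = √18.7854, |v| = √(3.59² + 3.81² + 2.71² + (-0.08)² + 3.49²) = √(12.8881 + 14.5161 + 7.3441 + 0.0064 + 12.1801) = √46.9348.
cos θ = (u·v)/(|u||v|) = -1.4668/(√18.7854·√46.9348) ≈ -0.0494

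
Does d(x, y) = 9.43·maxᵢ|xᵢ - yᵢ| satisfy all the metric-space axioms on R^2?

Yes. The L∞ (Chebyshev) norm induces a metric on R^2, and multiplying a metric by a positive constant 9.43 > 0 preserves all four axioms: non-negativity (9.43·||x-y|| ≥ 0), identity (9.43·||x-y|| = 0 ⟺ ||x-y|| = 0 ⟺ x = y), symmetry (||x-y|| = ||y-x||), and the triangle inequality (9.43·||x-z|| ≤ 9.43·||x-y|| + 9.43·||y-z||). So d is a metric.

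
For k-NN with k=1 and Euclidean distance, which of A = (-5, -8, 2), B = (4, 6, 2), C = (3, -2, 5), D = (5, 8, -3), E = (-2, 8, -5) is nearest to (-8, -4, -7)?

Distances: d(A) ≈ 10.2956, d(B) ≈ 18.0278, d(C) ≈ 16.4012, d(D) ≈ 18.1384, d(E) ≈ 13.5647. Nearest: A = (-5, -8, 2) with distance 10.2956.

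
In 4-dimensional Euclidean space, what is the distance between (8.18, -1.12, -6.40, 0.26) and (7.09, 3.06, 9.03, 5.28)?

√(Σ(x_i - y_i)²) = √((8.18 - 7.09)² + (-1.12 - 3.06)² + (-6.4 - 9.03)² + (0.26 - 5.28)²)
= √(1.09² + (-4.18)² + (-15.43)² + (-5.02)²) = √(1.1881 + 17.4724 + 238.0849 + 25.2004) = √281.9458 ≈ 16.7912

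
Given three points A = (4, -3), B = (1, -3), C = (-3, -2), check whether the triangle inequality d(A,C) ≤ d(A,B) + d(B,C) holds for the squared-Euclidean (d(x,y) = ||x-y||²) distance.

d(A,B) = 3² + 0² = 9, d(B,C) = 4² + 1² = 17, d(A,C) = 7² + 1² = 50.
d(A,C) = 50 > 9 + 17 = 26. Triangle inequality is VIOLATED. (Squared-Euclidean is not a metric — this is a counterexample.)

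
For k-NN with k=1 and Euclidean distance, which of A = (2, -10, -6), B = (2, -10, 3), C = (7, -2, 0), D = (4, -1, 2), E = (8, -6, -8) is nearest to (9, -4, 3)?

Distances: d(A) ≈ 12.8841, d(B) ≈ 9.2195, d(C) ≈ 4.1231, d(D) ≈ 5.9161, d(E) ≈ 11.225. Nearest: C = (7, -2, 0) with distance 4.1231.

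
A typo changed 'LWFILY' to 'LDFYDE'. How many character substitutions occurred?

Differing positions: 2, 4, 5, 6. Hamming distance = 4.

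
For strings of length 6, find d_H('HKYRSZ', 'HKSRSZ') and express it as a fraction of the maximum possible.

Differing positions: 3. Hamming distance = 1. The maximum possible Hamming distance for length-6 strings is 6, so d_H/6 = 1/6 ≈ 0.1667.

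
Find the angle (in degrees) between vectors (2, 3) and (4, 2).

With u = (2, 3), v = (4, 2):
u·v = 2·4 + 3·2 = 8 + 6 = 14.
|u| = √(2² + 3²) = √13, |v| = √(4² + 2²) = √20, so |u||v| = √(13·20) = √260.
cos θ = (u·v)/(|u||v|) = 14/√260 ≈ 0.868243
θ = arccos(0.868243) ≈ 29.74°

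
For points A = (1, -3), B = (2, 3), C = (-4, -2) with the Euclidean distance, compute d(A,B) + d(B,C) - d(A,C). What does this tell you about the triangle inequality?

d(A,B) = √(1² + 6²) = √37 ≈ 6.0828, d(B,C) = √(6² + 5²) = √61 ≈ 7.8102, d(A,C) = √(5² + 1²) = √26 ≈ 5.099.
d(A,B) + d(B,C) - d(A,C) = 6.0828 + 7.8102 - 5.099 = 13.893 - 5.099 = 8.794 (to 4 decimal places). This is ≥ 0, so the triangle inequality holds for these points.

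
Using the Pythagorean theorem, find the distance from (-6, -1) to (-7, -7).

√(Σ(x_i - y_i)²) = √((-6 - (-7))² + (-1 - (-7))²)
= √(1² + 6²) = √(1 + 36) = √37 ≈ 6.0828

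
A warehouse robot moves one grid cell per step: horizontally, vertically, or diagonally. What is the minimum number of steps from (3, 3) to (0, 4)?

max(|x_i - y_i|) = max(|3 - 0|, |3 - 4|) = max(3, 1) = 3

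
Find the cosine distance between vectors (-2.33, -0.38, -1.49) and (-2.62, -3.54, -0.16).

With u = (-2.33, -0.38, -1.49), v = (-2.62, -3.54, -0.16):
u·v = (-2.33)·(-2.62) + (-0.38)·(-3.54) + (-1.49)·(-0.16) = 6.1046 + 1.3452 + 0.2384 = 7.6882.
|u| = √((-2.33)² + (-0.38)² + (-1.49)²) = √(5.4289 + 0.1444 + 2.2201) = √7.7934, |v| = √((-2.62)² + (-3.54)² + (-0.16)²) = √(6.8644 + 12.5316 + 0.0256) = √19.4216.
cos θ = (u·v)/(|u||v|) = 7.6882/(√7.7934·√19.4216) ≈ 0.6249
Cosine distance = 1 - cos θ ≈ 1 - 0.6249 = 0.3751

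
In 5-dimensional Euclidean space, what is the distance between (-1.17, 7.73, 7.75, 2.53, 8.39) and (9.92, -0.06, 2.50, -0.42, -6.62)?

√(Σ(x_i - y_i)²) = √((-1.17 - 9.92)² + (7.73 - (-0.06))² + (7.75 - 2.5)² + (2.53 - (-0.42))² + (8.39 - (-6.62))²)
= √((-11.09)² + 7.79² + 5.25² + 2.95² + 15.01²) = √(122.9881 + 60.6841 + 27.5625 + 8.7025 + 225.3001) = √445.2373 ≈ 21.1006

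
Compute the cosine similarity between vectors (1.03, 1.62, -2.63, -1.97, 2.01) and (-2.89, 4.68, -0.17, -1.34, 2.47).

With u = (1.03, 1.62, -2.63, -1.97, 2.01), v = (-2.89, 4.68, -0.17, -1.34, 2.47):
u·v = 1.03·(-2.89) + 1.62·4.68 + (-2.63)·(-0.17) + (-1.97)·(-1.34) + 2.01·2.47 = (-2.9767) + 7.5816 + 0.4471 + 2.6398 + 4.9647 = 12.6565.
|u| = √(1.03² + 1.62² + (-2.63)² + (-1.97)² + 2.01²) = √(1.0609 + 2.6244 + 6.9169 + 3.8809 + 4.0401) = √18.5232, |v| = √((-2.89)² + 4.68² + (-0.17)² + (-1.34)² + 2.47²) = √(8.3521 + 21.9024 + 0.0289 + 1.7956 + 6.1009) = √38.1799.
cos θ = (u·v)/(|u||v|) = 12.6565/(√18.5232·√38.1799) ≈ 0.4759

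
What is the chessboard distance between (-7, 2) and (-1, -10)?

max(|x_i - y_i|) = max(|-7 - (-1)|, |2 - (-10)|) = max(6, 12) = 12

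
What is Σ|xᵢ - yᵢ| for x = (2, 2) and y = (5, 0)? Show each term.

Σ|x_i - y_i| = |2 - 5| + |2 - 0| = 3 + 2 = 5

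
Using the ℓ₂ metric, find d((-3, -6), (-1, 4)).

√(Σ(x_i - y_i)²) = √((-3 - (-1))² + (-6 - 4)²)
= √((-2)² + (-10)²) = √(4 + 100) = √104 ≈ 10.198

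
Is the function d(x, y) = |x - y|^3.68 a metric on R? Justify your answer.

No. d(x,y) = |x-y|^3.68 fails the triangle inequality since p = 3.68 > 1. Counterexample: x = -3, y = 5, z = 16. d(x,z) = |-3 - 16|^3.68 = 19^3.68 ≈ 50794.0979, but d(x,y) + d(y,z) = 8^3.68 + 11^3.68 ≈ 2105.5771 + 6797.1223 = 8902.6994. Since 50794.0979 > 8902.6994, the triangle inequality is violated.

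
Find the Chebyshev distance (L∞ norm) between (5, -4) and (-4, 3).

max(|x_i - y_i|) = max(|5 - (-4)|, |-4 - 3|) = max(9, 7) = 9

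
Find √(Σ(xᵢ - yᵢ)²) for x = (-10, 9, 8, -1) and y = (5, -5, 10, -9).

√(Σ(x_i - y_i)²) = √((-10 - 5)² + (9 - (-5))² + (8 - 10)² + (-1 - (-9))²)
= √((-15)² + 14² + (-2)² + 8²) = √(225 + 196 + 4 + 64) = √489 ≈ 22.1133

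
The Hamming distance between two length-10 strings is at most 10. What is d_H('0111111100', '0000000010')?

Differing positions: 2, 3, 4, 5, 6, 7, 8, 9. Hamming distance = 8. The maximum possible Hamming distance for length-10 strings is 10, so d_H/10 = 8/10 = 0.8.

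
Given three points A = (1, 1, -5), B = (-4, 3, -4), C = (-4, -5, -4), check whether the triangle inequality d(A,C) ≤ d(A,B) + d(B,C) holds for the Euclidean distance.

d(A,B) = √(5² + 2² + 1²) = √30 ≈ 5.4772, d(B,C) = √(0² + 8² + 0²) = √64 = 8, d(A,C) = √(5² + 6² + 1²) = √62 ≈ 7.874.
d(A,C) ≈ 7.874 ≤ 5.4772 + 8 = 13.4772. Triangle inequality is satisfied.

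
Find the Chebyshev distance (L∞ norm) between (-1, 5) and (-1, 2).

max(|x_i - y_i|) = max(|-1 - (-1)|, |5 - 2|) = max(0, 3) = 3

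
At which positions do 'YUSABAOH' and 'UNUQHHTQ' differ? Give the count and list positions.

Differing positions: 1, 2, 3, 4, 5, 6, 7, 8. Hamming distance = 8.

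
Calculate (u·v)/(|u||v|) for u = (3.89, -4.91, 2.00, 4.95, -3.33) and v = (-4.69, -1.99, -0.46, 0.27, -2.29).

With u = (3.89, -4.91, 2.00, 4.95, -3.33), v = (-4.69, -1.99, -0.46, 0.27, -2.29):
u·v = 3.89·(-4.69) + (-4.91)·(-1.99) + 2·(-0.46) + 4.95·0.27 + (-3.33)·(-2.29) = (-18.2441) + 9.7709 + (-0.92) + 1.3365 + 7.6257 = -0.431.
|u| = √(3.89² + (-4.91)² + 2² + 4.95² + (-3.33)²) = √(15.1321 + 24.1081 + 4 + 24.5025 + 11.0889) = √78.8316, |v| = √((-4.69)² + (-1.99)² + (-0.46)² + 0.27² + (-2.29)²) = √(21.9961 + 3.9601 + 0.2116 + 0.0729 + 5.2441) = √31.4848.
cos θ = (u·v)/(|u||v|) = -0.431/(√78.8316·√31.4848) ≈ -0.0087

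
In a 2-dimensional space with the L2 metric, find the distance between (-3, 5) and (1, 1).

(Σ|x_i - y_i|^2)^(1/2) = (|-3 - 1|^2 + |5 - 1|^2)^(1/2)
= (4^2 + 4^2)^(1/2) = (16 + 16)^(1/2) = (32)^(1/2) ≈ 5.6569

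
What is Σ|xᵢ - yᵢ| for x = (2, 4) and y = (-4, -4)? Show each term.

Σ|x_i - y_i| = |2 - (-4)| + |4 - (-4)| = 6 + 8 = 14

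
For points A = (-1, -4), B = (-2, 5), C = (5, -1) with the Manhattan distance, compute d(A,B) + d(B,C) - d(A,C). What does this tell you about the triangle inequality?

d(A,B) = 1 + 9 = 10, d(B,C) = 7 + 6 = 13, d(A,C) = 6 + 3 = 9.
d(A,B) + d(B,C) - d(A,C) = 10 + 13 - 9 = 23 - 9 = 14. This is ≥ 0, so the triangle inequality holds for these points.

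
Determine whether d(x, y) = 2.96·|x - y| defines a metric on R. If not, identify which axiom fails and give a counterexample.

Yes. Since |x - y| is a metric on R and 2.96 > 0, the positive scalar multiple 2.96·|x - y| is also a metric: scaling by a positive constant preserves non-negativity, identity (d=0 ⟺ |x-y|=0 ⟺ x=y), symmetry, and the triangle inequality.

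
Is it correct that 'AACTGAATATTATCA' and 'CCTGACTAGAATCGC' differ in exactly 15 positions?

Differing positions: 1, 2, 3, 4, 5, 6, 7, 8, 9, 10, 11, 12, 13, 14, 15. Hamming distance = 15, so the claim is true.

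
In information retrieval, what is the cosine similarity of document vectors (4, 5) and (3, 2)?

With u = (4, 5), v = (3, 2):
u·v = 4·3 + 5·2 = 12 + 10 = 22.
|u| = √(4² + 5²) = √41, |v| = √(3² + 2²) = √13, so |u||v| = √(41·13) = √533.
cos θ = (u·v)/(|u||v|) = 22/√533 ≈ 0.9529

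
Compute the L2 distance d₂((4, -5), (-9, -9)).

√(Σ(x_i - y_i)²) = √((4 - (-9))² + (-5 - (-9))²)
= √(13² + 4²) = √(169 + 16) = √185 ≈ 13.6015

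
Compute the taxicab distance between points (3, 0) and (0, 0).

Σ|x_i - y_i| = |3 - 0| + |0 - 0| = 3 + 0 = 3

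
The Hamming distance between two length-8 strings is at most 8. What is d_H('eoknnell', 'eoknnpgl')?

Differing positions: 6, 7. Hamming distance = 2. The maximum possible Hamming distance for length-8 strings is 8, so d_H/8 = 2/8 = 0.25.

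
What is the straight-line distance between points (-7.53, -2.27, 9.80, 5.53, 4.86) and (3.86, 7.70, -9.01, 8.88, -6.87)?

√(Σ(x_i - y_i)²) = √((-7.53 - 3.86)² + (-2.27 - 7.7)² + (9.8 - (-9.01))² + (5.53 - 8.88)² + (4.86 - (-6.87))²)
= √((-11.39)² + (-9.97)² + 18.81² + (-3.35)² + 11.73²) = √(129.7321 + 99.4009 + 353.8161 + 11.2225 + 137.5929) = √731.7645 ≈ 27.0511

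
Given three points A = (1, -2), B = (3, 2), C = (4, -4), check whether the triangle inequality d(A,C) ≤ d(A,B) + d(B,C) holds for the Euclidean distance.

d(A,B) = √(2² + 4²) = √20 ≈ 4.4721, d(B,C) = √(1² + 6²) = √37 ≈ 6.0828, d(A,C) = √(3² + 2²) = √13 ≈ 3.6056.
d(A,C) ≈ 3.6056 ≤ 4.4721 + 6.0828 = 10.5549. Triangle inequality is satisfied.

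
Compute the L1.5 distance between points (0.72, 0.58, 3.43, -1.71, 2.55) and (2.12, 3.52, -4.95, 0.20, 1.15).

(Σ|x_i - y_i|^1.5)^(1/1.5) = (|0.72 - 2.12|^1.5 + |0.58 - 3.52|^1.5 + |3.43 - (-4.95)|^1.5 + |-1.71 - 0.2|^1.5 + |2.55 - 1.15|^1.5)^(1/1.5)
= (1.4^1.5 + 2.94^1.5 + 8.38^1.5 + 1.91^1.5 + 1.4^1.5)^(1/1.5) ≈ (1.6565 + 5.041 + 24.2586 + 2.6397 + 1.6565)^(1/1.5) = (35.2523)^(1/1.5) ≈ 10.7512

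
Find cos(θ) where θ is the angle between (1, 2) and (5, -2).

With u = (1, 2), v = (5, -2):
u·v = 1·5 + 2·(-2) = 5 + (-4) = 1.
|u| = √(1² + 2²) = √5, |v| = √(5² + (-2)²) = √29, so |u||v| = √(5·29) = √145.
cos θ = (u·v)/(|u||v|) = 1/√145 ≈ 0.083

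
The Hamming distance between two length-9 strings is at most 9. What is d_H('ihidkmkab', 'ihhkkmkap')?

Differing positions: 3, 4, 9. Hamming distance = 3. The maximum possible Hamming distance for length-9 strings is 9, so d_H/9 = 3/9 ≈ 0.3333.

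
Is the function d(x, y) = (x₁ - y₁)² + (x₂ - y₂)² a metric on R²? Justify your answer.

No. The squared Euclidean distance fails the triangle inequality. Counterexample: x = (0, 0), y = (4, 1), z = (8, 2). d(x,z) = 8² + 2² = 68, but d(x,y) + d(y,z) = (4² + 1²) + (4² + 1²) = 17 + 17 = 34. Since 68 > 34, the triangle inequality is violated. (Note: √d, the ordinary Euclidean distance, IS a metric.)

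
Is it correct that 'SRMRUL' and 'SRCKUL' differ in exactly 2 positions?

Differing positions: 3, 4. Hamming distance = 2, so the claim is true.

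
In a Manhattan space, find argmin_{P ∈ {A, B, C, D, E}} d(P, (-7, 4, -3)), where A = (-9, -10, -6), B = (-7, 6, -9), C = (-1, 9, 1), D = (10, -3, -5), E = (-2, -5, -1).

Distances: d(A) = 19, d(B) = 8, d(C) = 15, d(D) = 26, d(E) = 16. Nearest: B = (-7, 6, -9) with distance 8.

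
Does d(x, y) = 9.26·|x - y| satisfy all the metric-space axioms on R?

Yes. Since |x - y| is a metric on R and 9.26 > 0, the positive scalar multiple 9.26·|x - y| is also a metric: scaling by a positive constant preserves non-negativity, identity (d=0 ⟺ |x-y|=0 ⟺ x=y), symmetry, and the triangle inequality.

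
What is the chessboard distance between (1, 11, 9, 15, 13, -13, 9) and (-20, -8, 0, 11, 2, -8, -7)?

max(|x_i - y_i|) = max(|1 - (-20)|, |11 - (-8)|, |9 - 0|, |15 - 11|, |13 - 2|, |-13 - (-8)|, |9 - (-7)|) = max(21, 19, 9, 4, 11, 5, 16) = 21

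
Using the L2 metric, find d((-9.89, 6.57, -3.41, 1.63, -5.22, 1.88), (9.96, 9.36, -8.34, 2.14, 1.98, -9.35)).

√(Σ(x_i - y_i)²) = √((-9.89 - 9.96)² + (6.57 - 9.36)² + (-3.41 - (-8.34))² + (1.63 - 2.14)² + (-5.22 - 1.98)² + (1.88 - (-9.35))²)
= √((-19.85)² + (-2.79)² + 4.93² + (-0.51)² + (-7.2)² + 11.23²) = √(394.0225 + 7.7841 + 24.3049 + 0.2601 + 51.84 + 126.1129) = √604.3245 ≈ 24.583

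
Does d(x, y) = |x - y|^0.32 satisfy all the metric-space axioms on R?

Yes. With 0 < p = 0.32 ≤ 1, d(x,y) = |x-y|^0.32 is a metric on R. Non-negativity and symmetry are immediate; |x-y|^0.32 = 0 ⟺ |x-y| = 0 ⟺ x = y. For the triangle inequality, the function t ↦ t^0.32 is subadditive on [0,∞) when p ≤ 1, so |x-z|^0.32 ≤ (|x-y| + |y-z|)^0.32 ≤ |x-y|^0.32 + |y-z|^0.32.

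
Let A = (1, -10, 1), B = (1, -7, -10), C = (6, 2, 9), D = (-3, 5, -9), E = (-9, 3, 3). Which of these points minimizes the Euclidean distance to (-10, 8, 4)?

Distances: d(A) ≈ 21.3073, d(B) ≈ 23.2809, d(C) ≈ 17.8045, d(D) ≈ 15.0665, d(E) ≈ 5.1962. Nearest: E = (-9, 3, 3) with distance 5.1962.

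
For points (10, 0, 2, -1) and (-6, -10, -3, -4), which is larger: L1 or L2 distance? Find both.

L1 = |10 - (-6)| + |0 - (-10)| + |2 - (-3)| + |-1 - (-4)| = 16 + 10 + 5 + 3 = 34
L2 = √(16² + 10² + 5² + 3²) = √390 ≈ 19.7484
L1 ≥ L2 always (equality iff movement is along one axis); L1 > L2 here.
Ratio L1/L2 = 34/√390 ≈ 1.7217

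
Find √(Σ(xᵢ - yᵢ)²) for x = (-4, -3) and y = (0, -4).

√(Σ(x_i - y_i)²) = √((-4 - 0)² + (-3 - (-4))²)
= √((-4)² + 1²) = √(16 + 1) = √17 ≈ 4.1231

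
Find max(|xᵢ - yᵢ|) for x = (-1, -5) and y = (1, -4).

max(|x_i - y_i|) = max(|-1 - 1|, |-5 - (-4)|) = max(2, 1) = 2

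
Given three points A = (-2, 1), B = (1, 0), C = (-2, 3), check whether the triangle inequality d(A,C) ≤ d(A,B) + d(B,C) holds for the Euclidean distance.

d(A,B) = √(3² + 1²) = √10 ≈ 3.1623, d(B,C) = √(3² + 3²) = √18 ≈ 4.2426, d(A,C) = √(0² + 2²) = √4 = 2.
d(A,C) = 2 ≤ 3.1623 + 4.2426 = 7.4049. Triangle inequality is satisfied.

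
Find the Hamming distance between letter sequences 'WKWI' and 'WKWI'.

Differing positions: none. Hamming distance = 0.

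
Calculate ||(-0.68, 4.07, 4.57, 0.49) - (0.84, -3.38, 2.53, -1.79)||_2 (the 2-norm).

(Σ|x_i - y_i|^2)^(1/2) = (|-0.68 - 0.84|^2 + |4.07 - (-3.38)|^2 + |4.57 - 2.53|^2 + |0.49 - (-1.79)|^2)^(1/2)
= (1.52^2 + 7.45^2 + 2.04^2 + 2.28^2)^(1/2) = (2.3104 + 55.5025 + 4.1616 + 5.1984)^(1/2) = (67.1729)^(1/2) ≈ 8.1959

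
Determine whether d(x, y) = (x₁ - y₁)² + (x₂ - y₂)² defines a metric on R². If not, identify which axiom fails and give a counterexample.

No. The squared Euclidean distance fails the triangle inequality. Counterexample: x = (0, 0), y = (4, 4), z = (8, 8). d(x,z) = 8² + 8² = 128, but d(x,y) + d(y,z) = (4² + 4²) + (4² + 4²) = 32 + 32 = 64. Since 128 > 64, the triangle inequality is violated. (Note: √d, the ordinary Euclidean distance, IS a metric.)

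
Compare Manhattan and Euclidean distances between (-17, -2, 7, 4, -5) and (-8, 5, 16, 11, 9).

L1 = |-17 - (-8)| + |-2 - 5| + |7 - 16| + |4 - 11| + |-5 - 9| = 9 + 7 + 9 + 7 + 14 = 46
L2 = √(9² + 7² + 9² + 7² + 14²) = √456 ≈ 21.3542
L1 ≥ L2 always (equality iff movement is along one axis); L1 > L2 here.
Ratio L1/L2 = 46/√456 ≈ 2.1541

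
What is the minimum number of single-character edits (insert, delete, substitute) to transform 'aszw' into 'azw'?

Let D[i][j] be the edit distance between the first i characters of 'aszw' and the first j characters of 'azw', with D[i][0] = i, D[0][j] = j, and D[i][j] = D[i-1][j-1] if the characters match, else 1 + min(D[i-1][j], D[i][j-1], D[i-1][j-1]). Filling the table (rows: prefixes of 'aszw', columns: prefixes of 'azw'):
     ε  a  z  w
  ε  0  1  2  3
  a  1  0  1  2
  s  2  1  1  2
  z  3  2  1  2
  w  4  3  2  1
The bottom-right entry gives D[4][3] = 1, so no sequence of fewer than 1 edit works. Backtracking through the table gives one optimal edit sequence (1 edit):
  aszw → azw (del s @2)
Edit distance = 1.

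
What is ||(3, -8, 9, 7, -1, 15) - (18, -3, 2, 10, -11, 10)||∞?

max(|x_i - y_i|) = max(|3 - 18|, |-8 - (-3)|, |9 - 2|, |7 - 10|, |-1 - (-11)|, |15 - 10|) = max(15, 5, 7, 3, 10, 5) = 15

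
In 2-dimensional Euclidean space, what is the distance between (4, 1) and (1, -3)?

√(Σ(x_i - y_i)²) = √((4 - 1)² + (1 - (-3))²)
= √(3² + 4²) = √(9 + 16) = √25 = 5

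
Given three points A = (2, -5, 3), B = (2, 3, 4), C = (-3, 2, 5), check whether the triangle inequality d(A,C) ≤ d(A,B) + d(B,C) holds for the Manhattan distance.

d(A,B) = 0 + 8 + 1 = 9, d(B,C) = 5 + 1 + 1 = 7, d(A,C) = 5 + 7 + 2 = 14.
d(A,C) = 14 ≤ 9 + 7 = 16. Triangle inequality is satisfied.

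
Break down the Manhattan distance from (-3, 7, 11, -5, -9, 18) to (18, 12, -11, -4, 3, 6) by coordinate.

Σ|x_i - y_i| = |-3 - 18| + |7 - 12| + |11 - (-11)| + |-5 - (-4)| + |-9 - 3| + |18 - 6| = 21 + 5 + 22 + 1 + 12 + 12 = 73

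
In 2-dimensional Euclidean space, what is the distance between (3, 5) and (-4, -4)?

√(Σ(x_i - y_i)²) = √((3 - (-4))² + (5 - (-4))²)
= √(7² + 9²) = √(49 + 81) = √130 ≈ 11.4018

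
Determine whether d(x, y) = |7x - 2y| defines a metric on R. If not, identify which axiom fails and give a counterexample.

No. d fails symmetry: d(5, 2) = |7·5 - 2·2| = |31| = 31, but d(2, 5) = |7·2 - 2·5| = |4| = 4. Since 31 ≠ 4, d(x,y) ≠ d(y,x) in general.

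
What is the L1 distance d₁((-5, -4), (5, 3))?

Σ|x_i - y_i| = |-5 - 5| + |-4 - 3| = 10 + 7 = 17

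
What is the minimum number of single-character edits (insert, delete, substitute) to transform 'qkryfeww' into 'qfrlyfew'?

Let D[i][j] be the edit distance between the first i characters of 'qkryfeww' and the first j characters of 'qfrlyfew', with D[i][0] = i, D[0][j] = j, and D[i][j] = D[i-1][j-1] if the characters match, else 1 + min(D[i-1][j], D[i][j-1], D[i-1][j-1]). Filling the table (rows: prefixes of 'qkryfeww', columns: prefixes of 'qfrlyfew'):
     ε  q  f  r  l  y  f  e  w
  ε  0  1  2  3  4  5  6  7  8
  q  1  0  1  2  3  4  5  6  7
  k  2  1  1  2  3  4  5  6  7
  r  3  2  2  1  2  3  4  5  6
  y  4  3  3  2  2  2  3  4  5
  f  5  4  3  3  3  3  2  3  4
  e  6  5  4  4  4  4  3  2  3
  w  7  6  5  5  5  5  4  3  2
  w  8  7  6  6  6  6  5  4  3
The bottom-right entry gives D[8][8] = 3, so no sequence of fewer than 3 edits works. Backtracking through the table gives one optimal edit sequence (3 edits):
  qkryfeww → qfryfeww (sub k→f @2)
  qfryfeww → qfrlyfeww (ins l @4)
  qfrlyfeww → qfrlyfew (del w @8)
Edit distance = 3.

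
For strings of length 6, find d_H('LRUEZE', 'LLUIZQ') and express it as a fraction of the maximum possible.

Differing positions: 2, 4, 6. Hamming distance = 3. The maximum possible Hamming distance for length-6 strings is 6, so d_H/6 = 3/6 = 0.5.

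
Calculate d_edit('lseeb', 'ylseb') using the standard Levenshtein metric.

Let D[i][j] be the edit distance between the first i characters of 'lseeb' and the first j characters of 'ylseb', with D[i][0] = i, D[0][j] = j, and D[i][j] = D[i-1][j-1] if the characters match, else 1 + min(D[i-1][j], D[i][j-1], D[i-1][j-1]). Filling the table (rows: prefixes of 'lseeb', columns: prefixes of 'ylseb'):
     ε  y  l  s  e  b
  ε  0  1  2  3  4  5
  l  1  1  1  2  3  4
  s  2  2  2  1  2  3
  e  3  3  3  2  1  2
  e  4  4  4  3  2  2
  b  5  5  5  4  3  2
The bottom-right entry gives D[5][5] = 2, so no sequence of fewer than 2 edits works. Backtracking through the table gives one optimal edit sequence (2 edits):
  lseeb → ylseeb (ins y @1)
  ylseeb → ylseb (del e @4)
Edit distance = 2.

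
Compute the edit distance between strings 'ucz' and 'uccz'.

Let D[i][j] be the edit distance between the first i characters of 'ucz' and the first j characters of 'uccz', with D[i][0] = i, D[0][j] = j, and D[i][j] = D[i-1][j-1] if the characters match, else 1 + min(D[i-1][j], D[i][j-1], D[i-1][j-1]). Filling the table (rows: prefixes of 'ucz', columns: prefixes of 'uccz'):
     ε  u  c  c  z
  ε  0  1  2  3  4
  u  1  0  1  2  3
  c  2  1  0  1  2
  z  3  2  1  1  1
The bottom-right entry gives D[3][4] = 1, so no sequence of fewer than 1 edit works. Backtracking through the table gives one optimal edit sequence (1 edit):
  ucz → uccz (ins c @2)
Edit distance = 1.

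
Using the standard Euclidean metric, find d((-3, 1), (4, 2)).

√(Σ(x_i - y_i)²) = √((-3 - 4)² + (1 - 2)²)
= √((-7)² + (-1)²) = √(49 + 1) = √50 ≈ 7.0711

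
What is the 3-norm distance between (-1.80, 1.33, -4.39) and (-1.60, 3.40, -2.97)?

(Σ|x_i - y_i|^3)^(1/3) = (|-1.8 - (-1.6)|^3 + |1.33 - 3.4|^3 + |-4.39 - (-2.97)|^3)^(1/3)
= (0.2^3 + 2.07^3 + 1.42^3)^(1/3) ≈ (0.008 + 8.8697 + 2.8633)^(1/3) = (11.741)^(1/3) ≈ 2.2728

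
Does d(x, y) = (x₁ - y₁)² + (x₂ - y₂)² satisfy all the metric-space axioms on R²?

No. The squared Euclidean distance fails the triangle inequality. Counterexample: x = (0, 0), y = (5, 2), z = (10, 4). d(x,z) = 10² + 4² = 116, but d(x,y) + d(y,z) = (5² + 2²) + (5² + 2²) = 29 + 29 = 58. Since 116 > 58, the triangle inequality is violated. (Note: √d, the ordinary Euclidean distance, IS a metric.)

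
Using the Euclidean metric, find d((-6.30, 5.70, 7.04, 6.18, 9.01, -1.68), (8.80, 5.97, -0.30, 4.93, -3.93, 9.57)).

√(Σ(x_i - y_i)²) = √((-6.3 - 8.8)² + (5.7 - 5.97)² + (7.04 - (-0.3))² + (6.18 - 4.93)² + (9.01 - (-3.93))² + (-1.68 - 9.57)²)
= √((-15.1)² + (-0.27)² + 7.34² + 1.25² + 12.94² + (-11.25)²) = √(228.01 + 0.0729 + 53.8756 + 1.5625 + 167.4436 + 126.5625) = √577.5271 ≈ 24.0318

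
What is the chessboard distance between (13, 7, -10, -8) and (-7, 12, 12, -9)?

max(|x_i - y_i|) = max(|13 - (-7)|, |7 - 12|, |-10 - 12|, |-8 - (-9)|) = max(20, 5, 22, 1) = 22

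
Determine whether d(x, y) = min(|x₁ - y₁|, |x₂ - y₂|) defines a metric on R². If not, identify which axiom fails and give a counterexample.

No. d fails identity of indiscernibles: take x = (-4, 0) and y = (-4, 7). Then d(x,y) = min(|-4 - (-4)|, |0 - 7|) = min(0, 7) = 0, yet x ≠ y.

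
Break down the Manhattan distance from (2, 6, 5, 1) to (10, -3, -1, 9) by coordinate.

Σ|x_i - y_i| = |2 - 10| + |6 - (-3)| + |5 - (-1)| + |1 - 9| = 8 + 9 + 6 + 8 = 31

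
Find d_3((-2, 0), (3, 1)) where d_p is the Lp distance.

(Σ|x_i - y_i|^3)^(1/3) = (|-2 - 3|^3 + |0 - 1|^3)^(1/3)
= (5^3 + 1^3)^(1/3) = (125 + 1)^(1/3) = (126)^(1/3) ≈ 5.0133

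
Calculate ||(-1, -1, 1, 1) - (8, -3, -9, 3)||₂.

√(Σ(x_i - y_i)²) = √((-1 - 8)² + (-1 - (-3))² + (1 - (-9))² + (1 - 3)²)
= √((-9)² + 2² + 10² + (-2)²) = √(81 + 4 + 100 + 4) = √189 ≈ 13.7477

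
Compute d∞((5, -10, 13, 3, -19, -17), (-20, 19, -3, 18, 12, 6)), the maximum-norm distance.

max(|x_i - y_i|) = max(|5 - (-20)|, |-10 - 19|, |13 - (-3)|, |3 - 18|, |-19 - 12|, |-17 - 6|) = max(25, 29, 16, 15, 31, 23) = 31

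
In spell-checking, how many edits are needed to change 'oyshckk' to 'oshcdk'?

Let D[i][j] be the edit distance between the first i characters of 'oyshckk' and the first j characters of 'oshcdk', with D[i][0] = i, D[0][j] = j, and D[i][j] = D[i-1][j-1] if the characters match, else 1 + min(D[i-1][j], D[i][j-1], D[i-1][j-1]). Filling the table (rows: prefixes of 'oyshckk', columns: prefixes of 'oshcdk'):
     ε  o  s  h  c  d  k
  ε  0  1  2  3  4  5  6
  o  1  0  1  2  3  4  5
  y  2  1  1  2  3  4  5
  s  3  2  1  2  3  4  5
  h  4  3  2  1  2  3  4
  c  5  4  3  2  1  2  3
  k  6  5  4  3  2  2  2
  k  7  6  5  4  3  3  2
The bottom-right entry gives D[7][6] = 2, so no sequence of fewer than 2 edits works. Backtracking through the table gives one optimal edit sequence (2 edits):
  oyshckk → oshckk (del y @2)
  oshckk → oshcdk (sub k→d @5)
Edit distance = 2.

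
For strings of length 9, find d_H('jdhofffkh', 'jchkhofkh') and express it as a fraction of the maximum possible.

Differing positions: 2, 4, 5, 6. Hamming distance = 4. The maximum possible Hamming distance for length-9 strings is 9, so d_H/9 = 4/9 ≈ 0.4444.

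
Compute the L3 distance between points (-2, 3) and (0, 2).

(Σ|x_i - y_i|^3)^(1/3) = (|-2 - 0|^3 + |3 - 2|^3)^(1/3)
= (2^3 + 1^3)^(1/3) = (8 + 1)^(1/3) = (9)^(1/3) ≈ 2.0801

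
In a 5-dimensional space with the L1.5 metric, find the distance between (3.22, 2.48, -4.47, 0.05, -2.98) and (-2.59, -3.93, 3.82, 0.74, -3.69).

(Σ|x_i - y_i|^1.5)^(1/1.5) = (|3.22 - (-2.59)|^1.5 + |2.48 - (-3.93)|^1.5 + |-4.47 - 3.82|^1.5 + |0.05 - 0.74|^1.5 + |-2.98 - (-3.69)|^1.5)^(1/1.5)
= (5.81^1.5 + 6.41^1.5 + 8.29^1.5 + 0.69^1.5 + 0.71^1.5)^(1/1.5) ≈ (14.0044 + 16.2288 + 23.8689 + 0.5732 + 0.5983)^(1/1.5) = (55.2736)^(1/1.5) ≈ 14.5104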